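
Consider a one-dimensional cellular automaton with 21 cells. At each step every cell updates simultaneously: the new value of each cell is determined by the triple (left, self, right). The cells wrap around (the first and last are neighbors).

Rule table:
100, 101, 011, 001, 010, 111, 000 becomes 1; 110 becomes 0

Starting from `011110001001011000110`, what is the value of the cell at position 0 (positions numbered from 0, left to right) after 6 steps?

111101111111110111101
111011111111101111011
110111111111011110111
101111111110111101111
011111111101111011111
111111111011110111110
position 0 holds 1

1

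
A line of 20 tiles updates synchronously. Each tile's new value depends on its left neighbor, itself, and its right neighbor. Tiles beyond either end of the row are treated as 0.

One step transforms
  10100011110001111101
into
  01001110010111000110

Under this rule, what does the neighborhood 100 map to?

0

At position 3 the neighborhood is 100; the next row has 0 there.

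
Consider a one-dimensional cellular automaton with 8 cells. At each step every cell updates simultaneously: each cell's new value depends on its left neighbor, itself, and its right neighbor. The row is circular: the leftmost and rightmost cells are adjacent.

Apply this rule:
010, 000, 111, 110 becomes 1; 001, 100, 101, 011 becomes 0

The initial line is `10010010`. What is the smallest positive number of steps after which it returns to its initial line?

step 1: 10010010

1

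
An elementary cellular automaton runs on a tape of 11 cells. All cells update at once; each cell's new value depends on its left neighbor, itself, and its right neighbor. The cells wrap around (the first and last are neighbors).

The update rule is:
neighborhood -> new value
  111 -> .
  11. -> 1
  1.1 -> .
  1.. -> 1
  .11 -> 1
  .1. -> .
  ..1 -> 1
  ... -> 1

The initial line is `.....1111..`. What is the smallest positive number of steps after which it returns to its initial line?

2

111111..111
.....1111..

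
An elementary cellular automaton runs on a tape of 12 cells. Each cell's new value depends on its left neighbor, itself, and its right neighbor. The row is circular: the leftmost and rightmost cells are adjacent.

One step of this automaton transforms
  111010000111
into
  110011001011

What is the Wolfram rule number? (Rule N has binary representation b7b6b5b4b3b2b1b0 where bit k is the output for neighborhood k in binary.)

position 0: 111 → 1  (bit 7 = 1)
position 2: 110 → 0  (bit 6 = 0)
position 3: 101 → 0  (bit 5 = 0)
position 5: 100 → 1  (bit 4 = 1)
position 9: 011 → 0  (bit 3 = 0)
position 4: 010 → 1  (bit 2 = 1)
position 8: 001 → 1  (bit 1 = 1)
position 6: 000 → 0  (bit 0 = 0)
bits b7..b0 = 10010110 = 150

150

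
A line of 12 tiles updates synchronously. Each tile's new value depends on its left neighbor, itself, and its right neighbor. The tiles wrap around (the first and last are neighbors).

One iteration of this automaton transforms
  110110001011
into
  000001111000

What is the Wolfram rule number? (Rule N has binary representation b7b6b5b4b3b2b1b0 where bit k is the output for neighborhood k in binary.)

23

position 0: 111 → 0  (bit 7 = 0)
position 1: 110 → 0  (bit 6 = 0)
position 2: 101 → 0  (bit 5 = 0)
position 5: 100 → 1  (bit 4 = 1)
position 3: 011 → 0  (bit 3 = 0)
position 8: 010 → 1  (bit 2 = 1)
position 7: 001 → 1  (bit 1 = 1)
position 6: 000 → 1  (bit 0 = 1)
bits b7..b0 = 00010111 = 23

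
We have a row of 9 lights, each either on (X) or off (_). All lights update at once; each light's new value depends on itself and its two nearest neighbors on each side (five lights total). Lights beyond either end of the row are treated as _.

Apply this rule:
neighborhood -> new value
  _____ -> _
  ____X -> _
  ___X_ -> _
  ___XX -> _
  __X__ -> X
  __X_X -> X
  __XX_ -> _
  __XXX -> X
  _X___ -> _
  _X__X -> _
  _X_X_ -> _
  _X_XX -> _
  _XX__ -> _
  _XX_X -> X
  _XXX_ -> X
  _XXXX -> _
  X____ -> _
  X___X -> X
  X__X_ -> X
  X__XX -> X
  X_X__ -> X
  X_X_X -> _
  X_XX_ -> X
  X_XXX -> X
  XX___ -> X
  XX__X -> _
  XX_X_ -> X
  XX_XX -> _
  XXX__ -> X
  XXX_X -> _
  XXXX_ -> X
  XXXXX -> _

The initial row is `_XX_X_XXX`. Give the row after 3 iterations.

_____X_XX

__XX__XXX
_____XXXX
_____X_XX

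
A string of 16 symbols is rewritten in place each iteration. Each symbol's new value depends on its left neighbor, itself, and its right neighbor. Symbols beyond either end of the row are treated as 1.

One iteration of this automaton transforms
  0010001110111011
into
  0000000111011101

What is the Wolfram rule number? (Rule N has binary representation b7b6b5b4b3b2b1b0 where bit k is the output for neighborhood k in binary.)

224

position 7: 111 → 1  (bit 7 = 1)
position 8: 110 → 1  (bit 6 = 1)
position 9: 101 → 1  (bit 5 = 1)
position 0: 100 → 0  (bit 4 = 0)
position 6: 011 → 0  (bit 3 = 0)
position 2: 010 → 0  (bit 2 = 0)
position 1: 001 → 0  (bit 1 = 0)
position 4: 000 → 0  (bit 0 = 0)
bits b7..b0 = 11100000 = 224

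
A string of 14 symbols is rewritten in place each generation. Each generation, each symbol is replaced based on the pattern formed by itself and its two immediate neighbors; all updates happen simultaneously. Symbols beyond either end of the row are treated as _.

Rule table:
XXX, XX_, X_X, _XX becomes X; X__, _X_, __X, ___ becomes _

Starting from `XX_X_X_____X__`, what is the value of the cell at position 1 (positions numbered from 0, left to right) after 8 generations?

X

XXX_X_________
XXXX__________
XXXX__________  (fixed point — unchanged through generation 8)
position 1 holds X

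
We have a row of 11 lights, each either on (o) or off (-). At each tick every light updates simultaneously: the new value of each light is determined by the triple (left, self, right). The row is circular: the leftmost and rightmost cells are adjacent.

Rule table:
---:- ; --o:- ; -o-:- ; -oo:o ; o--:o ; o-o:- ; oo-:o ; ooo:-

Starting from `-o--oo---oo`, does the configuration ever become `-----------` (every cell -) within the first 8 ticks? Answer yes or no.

no

--o-ooo--oo
o---o-oo-oo
oo----oo-o-
ooo---oo---
o-oo--ooo--
--ooo-o-oo-
--o-o---ooo
o----o--o-o
tick 8 is o----o--o-o, still not uniform -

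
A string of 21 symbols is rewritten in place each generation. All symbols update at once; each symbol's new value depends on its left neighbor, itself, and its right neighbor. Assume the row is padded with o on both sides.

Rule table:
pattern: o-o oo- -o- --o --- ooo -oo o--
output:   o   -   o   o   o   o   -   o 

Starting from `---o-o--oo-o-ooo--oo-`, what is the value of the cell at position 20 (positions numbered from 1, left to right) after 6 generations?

o

oooooooo--ooo-o-oo--o
ooooooo-oo-o-ooo--oo-
oooooo-o--ooo-o-oo--o
ooooo-oooo-o-ooo--oo-
oooo-o-oo-ooo-o-oo--o
ooo-ooo--o-o-ooo--oo-
position 20 holds o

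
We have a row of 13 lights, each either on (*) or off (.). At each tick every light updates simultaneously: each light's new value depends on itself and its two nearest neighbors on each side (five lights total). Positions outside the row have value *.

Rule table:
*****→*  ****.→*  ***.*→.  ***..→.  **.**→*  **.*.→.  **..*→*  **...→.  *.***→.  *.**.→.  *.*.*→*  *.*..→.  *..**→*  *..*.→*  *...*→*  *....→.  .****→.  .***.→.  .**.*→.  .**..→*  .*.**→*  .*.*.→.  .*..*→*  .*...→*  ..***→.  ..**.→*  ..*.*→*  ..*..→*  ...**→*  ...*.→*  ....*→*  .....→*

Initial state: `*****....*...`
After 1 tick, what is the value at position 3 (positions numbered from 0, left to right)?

*

****...******
position 3 holds *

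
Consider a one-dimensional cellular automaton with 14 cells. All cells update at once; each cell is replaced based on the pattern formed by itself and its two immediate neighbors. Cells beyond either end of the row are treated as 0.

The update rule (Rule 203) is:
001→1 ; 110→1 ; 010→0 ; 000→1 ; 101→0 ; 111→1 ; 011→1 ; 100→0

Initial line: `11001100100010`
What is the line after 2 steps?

step 1: 11011101001100
step 2: 11011100011101

11011100011101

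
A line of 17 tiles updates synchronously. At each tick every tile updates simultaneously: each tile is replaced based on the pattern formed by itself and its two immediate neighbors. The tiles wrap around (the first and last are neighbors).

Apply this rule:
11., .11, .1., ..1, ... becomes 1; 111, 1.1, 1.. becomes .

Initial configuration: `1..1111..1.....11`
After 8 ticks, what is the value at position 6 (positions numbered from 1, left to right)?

1.11..1.11.11111.
1.11.11.11.1...1.
1.11.11.11.1.111.
1.11.11.11.1.1.1.
1.11.11.11.1.1.1.  (fixed point — unchanged through tick 8)
position 6 holds 1

1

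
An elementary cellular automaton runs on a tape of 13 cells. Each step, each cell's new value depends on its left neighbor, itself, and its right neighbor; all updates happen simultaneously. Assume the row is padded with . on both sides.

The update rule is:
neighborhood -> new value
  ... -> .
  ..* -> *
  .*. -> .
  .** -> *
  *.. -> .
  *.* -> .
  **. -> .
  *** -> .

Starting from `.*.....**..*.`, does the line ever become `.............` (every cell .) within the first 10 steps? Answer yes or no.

no

step 1: *.....**..*..
step 2: .....**..*...
step 3: ....**..*....
step 4: ...**..*.....
step 5: ..**..*......
step 6: .**..*.......
step 7: **..*........
step 8: *..*.........
step 9: ..*..........
step 10: .*...........
step 10 is .*..........., still not uniform .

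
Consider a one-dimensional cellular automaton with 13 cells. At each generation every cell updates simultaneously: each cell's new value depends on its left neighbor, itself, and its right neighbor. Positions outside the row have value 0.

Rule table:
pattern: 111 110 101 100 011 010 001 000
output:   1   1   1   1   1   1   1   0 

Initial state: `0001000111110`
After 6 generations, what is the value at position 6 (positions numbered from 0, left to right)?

1

generation 1: 0011101111111
generation 2: 0111111111111
generation 3: 1111111111111
generation 4: 1111111111111  (fixed point — unchanged through generation 6)
position 6 holds 1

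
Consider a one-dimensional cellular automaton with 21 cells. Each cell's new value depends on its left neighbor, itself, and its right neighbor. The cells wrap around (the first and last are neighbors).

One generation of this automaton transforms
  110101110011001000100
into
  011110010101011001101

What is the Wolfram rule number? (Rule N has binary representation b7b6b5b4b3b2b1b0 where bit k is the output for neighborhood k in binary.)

102

position 6: 111 → 0  (bit 7 = 0)
position 1: 110 → 1  (bit 6 = 1)
position 2: 101 → 1  (bit 5 = 1)
position 8: 100 → 0  (bit 4 = 0)
position 0: 011 → 0  (bit 3 = 0)
position 3: 010 → 1  (bit 2 = 1)
position 9: 001 → 1  (bit 1 = 1)
position 16: 000 → 0  (bit 0 = 0)
bits b7..b0 = 01100110 = 102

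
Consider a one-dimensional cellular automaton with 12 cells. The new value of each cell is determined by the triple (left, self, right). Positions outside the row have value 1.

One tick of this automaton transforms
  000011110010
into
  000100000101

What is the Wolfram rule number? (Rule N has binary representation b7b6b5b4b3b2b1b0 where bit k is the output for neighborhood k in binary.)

position 5: 111 → 0  (bit 7 = 0)
position 7: 110 → 0  (bit 6 = 0)
position 11: 101 → 1  (bit 5 = 1)
position 0: 100 → 0  (bit 4 = 0)
position 4: 011 → 0  (bit 3 = 0)
position 10: 010 → 0  (bit 2 = 0)
position 3: 001 → 1  (bit 1 = 1)
position 1: 000 → 0  (bit 0 = 0)
bits b7..b0 = 00100010 = 34

34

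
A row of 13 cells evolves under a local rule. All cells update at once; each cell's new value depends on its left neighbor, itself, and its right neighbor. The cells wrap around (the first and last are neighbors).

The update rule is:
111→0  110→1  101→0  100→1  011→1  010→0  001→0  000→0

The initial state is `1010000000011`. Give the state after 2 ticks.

1001000000010
0100100000000

0100100000000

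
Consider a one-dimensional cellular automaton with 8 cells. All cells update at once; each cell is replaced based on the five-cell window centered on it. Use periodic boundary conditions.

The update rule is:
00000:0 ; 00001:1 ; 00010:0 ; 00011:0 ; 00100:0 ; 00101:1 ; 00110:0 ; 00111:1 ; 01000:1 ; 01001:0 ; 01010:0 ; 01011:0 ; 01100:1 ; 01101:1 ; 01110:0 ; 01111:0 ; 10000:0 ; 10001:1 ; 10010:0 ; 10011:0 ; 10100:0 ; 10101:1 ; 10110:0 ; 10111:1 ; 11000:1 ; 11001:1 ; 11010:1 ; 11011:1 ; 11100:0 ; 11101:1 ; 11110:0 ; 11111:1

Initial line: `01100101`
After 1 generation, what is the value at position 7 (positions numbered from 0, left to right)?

generation 1: 00110101
position 7 holds 1

1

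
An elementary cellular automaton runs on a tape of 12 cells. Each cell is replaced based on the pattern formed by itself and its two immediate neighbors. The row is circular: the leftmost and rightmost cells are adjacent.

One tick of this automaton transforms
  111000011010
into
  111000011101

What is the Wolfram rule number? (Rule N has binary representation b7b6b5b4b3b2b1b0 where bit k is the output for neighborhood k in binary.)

232

position 1: 111 → 1  (bit 7 = 1)
position 2: 110 → 1  (bit 6 = 1)
position 9: 101 → 1  (bit 5 = 1)
position 3: 100 → 0  (bit 4 = 0)
position 0: 011 → 1  (bit 3 = 1)
position 10: 010 → 0  (bit 2 = 0)
position 6: 001 → 0  (bit 1 = 0)
position 4: 000 → 0  (bit 0 = 0)
bits b7..b0 = 11101000 = 232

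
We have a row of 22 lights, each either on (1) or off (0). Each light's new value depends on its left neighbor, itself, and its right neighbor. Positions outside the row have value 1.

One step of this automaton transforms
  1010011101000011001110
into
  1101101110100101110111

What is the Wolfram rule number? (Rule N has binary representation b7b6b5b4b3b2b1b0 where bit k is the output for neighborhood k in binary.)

242

position 6: 111 → 1  (bit 7 = 1)
position 0: 110 → 1  (bit 6 = 1)
position 1: 101 → 1  (bit 5 = 1)
position 3: 100 → 1  (bit 4 = 1)
position 5: 011 → 0  (bit 3 = 0)
position 2: 010 → 0  (bit 2 = 0)
position 4: 001 → 1  (bit 1 = 1)
position 11: 000 → 0  (bit 0 = 0)
bits b7..b0 = 11110010 = 242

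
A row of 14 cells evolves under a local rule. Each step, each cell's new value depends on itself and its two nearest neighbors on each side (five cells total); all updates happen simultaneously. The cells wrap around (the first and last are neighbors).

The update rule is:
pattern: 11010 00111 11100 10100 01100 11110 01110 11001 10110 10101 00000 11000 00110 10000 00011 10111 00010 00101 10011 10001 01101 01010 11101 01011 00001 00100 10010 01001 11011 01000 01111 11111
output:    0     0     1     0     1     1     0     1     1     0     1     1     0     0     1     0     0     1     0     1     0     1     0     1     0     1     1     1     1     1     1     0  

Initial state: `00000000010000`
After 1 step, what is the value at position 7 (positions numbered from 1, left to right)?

11111110011011
position 7 holds 1

1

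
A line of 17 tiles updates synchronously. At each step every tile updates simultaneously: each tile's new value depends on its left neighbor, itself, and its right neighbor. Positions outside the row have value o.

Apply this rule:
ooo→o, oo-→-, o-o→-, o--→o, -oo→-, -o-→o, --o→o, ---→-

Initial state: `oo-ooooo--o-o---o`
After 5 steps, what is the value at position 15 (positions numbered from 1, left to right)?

o---ooo-ooo-oo-o-
-o-o-o---o-----o-
-o-o-oo-ooo---oo-
-o-o-----o-o-o---
-o-oo---oo-o-oo-o
position 15 holds o

o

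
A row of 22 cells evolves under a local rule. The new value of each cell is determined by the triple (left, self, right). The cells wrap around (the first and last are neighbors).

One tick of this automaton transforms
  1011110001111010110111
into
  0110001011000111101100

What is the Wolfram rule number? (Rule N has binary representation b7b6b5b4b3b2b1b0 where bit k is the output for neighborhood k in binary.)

62

position 3: 111 → 0  (bit 7 = 0)
position 0: 110 → 0  (bit 6 = 0)
position 1: 101 → 1  (bit 5 = 1)
position 6: 100 → 1  (bit 4 = 1)
position 2: 011 → 1  (bit 3 = 1)
position 14: 010 → 1  (bit 2 = 1)
position 8: 001 → 1  (bit 1 = 1)
position 7: 000 → 0  (bit 0 = 0)
bits b7..b0 = 00111110 = 62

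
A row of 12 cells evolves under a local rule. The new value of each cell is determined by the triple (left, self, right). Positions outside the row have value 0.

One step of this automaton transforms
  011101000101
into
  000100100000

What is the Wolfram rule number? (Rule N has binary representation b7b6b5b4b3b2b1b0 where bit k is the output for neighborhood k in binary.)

80

position 2: 111 → 0  (bit 7 = 0)
position 3: 110 → 1  (bit 6 = 1)
position 4: 101 → 0  (bit 5 = 0)
position 6: 100 → 1  (bit 4 = 1)
position 1: 011 → 0  (bit 3 = 0)
position 5: 010 → 0  (bit 2 = 0)
position 0: 001 → 0  (bit 1 = 0)
position 7: 000 → 0  (bit 0 = 0)
bits b7..b0 = 01010000 = 80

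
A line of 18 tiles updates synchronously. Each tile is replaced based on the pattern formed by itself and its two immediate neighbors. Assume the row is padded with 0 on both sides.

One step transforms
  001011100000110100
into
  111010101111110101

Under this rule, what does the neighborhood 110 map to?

At position 6 the neighborhood is 110; the next row has 1 there.

1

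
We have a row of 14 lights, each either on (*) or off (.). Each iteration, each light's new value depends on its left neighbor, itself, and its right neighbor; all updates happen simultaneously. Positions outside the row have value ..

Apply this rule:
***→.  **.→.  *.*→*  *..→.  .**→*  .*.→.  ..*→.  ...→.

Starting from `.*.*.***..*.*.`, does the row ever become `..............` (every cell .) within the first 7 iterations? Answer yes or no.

..*.**.....*..
...**.........
...*..........
..............
all cells are . at iteration 4

yes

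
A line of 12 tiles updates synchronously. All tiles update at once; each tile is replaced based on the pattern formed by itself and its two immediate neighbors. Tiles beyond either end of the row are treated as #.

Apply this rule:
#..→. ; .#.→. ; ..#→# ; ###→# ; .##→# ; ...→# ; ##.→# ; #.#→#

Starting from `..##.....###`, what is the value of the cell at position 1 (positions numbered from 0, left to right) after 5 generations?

#

.###.#######
############
############  (fixed point — unchanged through generation 5)
position 1 holds #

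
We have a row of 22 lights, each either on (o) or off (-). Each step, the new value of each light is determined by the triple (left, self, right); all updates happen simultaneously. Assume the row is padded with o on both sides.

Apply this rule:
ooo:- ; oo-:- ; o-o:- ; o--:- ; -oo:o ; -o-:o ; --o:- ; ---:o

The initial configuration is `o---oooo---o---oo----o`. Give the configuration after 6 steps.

--o-o-o--o-o-o-o--o--o

step 1: --o-o----o-o-o-o--oo-o
step 2: --o-o-oo-o-o-o-o--o--o
step 3: --o-o-o--o-o-o-o--o--o
step 4: --o-o-o--o-o-o-o--o--o  (fixed point — unchanged through step 6)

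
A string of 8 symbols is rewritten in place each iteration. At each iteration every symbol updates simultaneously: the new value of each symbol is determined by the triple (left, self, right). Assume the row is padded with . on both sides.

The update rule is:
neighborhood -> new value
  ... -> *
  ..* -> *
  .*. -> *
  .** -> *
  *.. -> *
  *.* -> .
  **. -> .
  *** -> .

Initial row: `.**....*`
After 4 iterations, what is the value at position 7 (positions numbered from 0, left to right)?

**.*****
*..*....
********
*.......
position 7 holds .

.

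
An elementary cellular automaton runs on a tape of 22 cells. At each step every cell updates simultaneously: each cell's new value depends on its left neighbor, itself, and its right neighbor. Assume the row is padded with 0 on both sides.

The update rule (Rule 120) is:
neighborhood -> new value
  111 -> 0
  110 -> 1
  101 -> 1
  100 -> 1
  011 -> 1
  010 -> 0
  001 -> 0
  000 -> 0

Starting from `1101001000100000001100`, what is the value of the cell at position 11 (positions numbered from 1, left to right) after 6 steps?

1110100100010000001110
1011010010001000001011
0111101001000100000111
0100110100100010000101
0010111010010001000010
0001101101001000100001
position 11 holds 0

0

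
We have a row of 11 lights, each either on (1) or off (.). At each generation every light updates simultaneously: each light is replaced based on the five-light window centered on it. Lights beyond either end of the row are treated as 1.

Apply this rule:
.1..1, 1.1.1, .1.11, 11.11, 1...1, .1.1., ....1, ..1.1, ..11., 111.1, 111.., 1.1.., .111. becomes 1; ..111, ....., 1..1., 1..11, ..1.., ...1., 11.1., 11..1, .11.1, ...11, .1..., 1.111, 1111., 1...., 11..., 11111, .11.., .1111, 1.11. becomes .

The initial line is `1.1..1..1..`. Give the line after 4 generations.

.1.1.11....

1.11..1..1.
11.....1.11
.1...1.11..
.1.1.11....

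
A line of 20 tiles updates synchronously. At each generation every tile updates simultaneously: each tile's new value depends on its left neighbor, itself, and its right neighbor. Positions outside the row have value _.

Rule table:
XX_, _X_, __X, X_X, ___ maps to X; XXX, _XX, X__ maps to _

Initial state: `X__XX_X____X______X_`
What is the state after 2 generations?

X_X_XXX_XXXX_XXXXXX_
XXXX__XX___XX_____X_

XXXX__XX___XX_____X_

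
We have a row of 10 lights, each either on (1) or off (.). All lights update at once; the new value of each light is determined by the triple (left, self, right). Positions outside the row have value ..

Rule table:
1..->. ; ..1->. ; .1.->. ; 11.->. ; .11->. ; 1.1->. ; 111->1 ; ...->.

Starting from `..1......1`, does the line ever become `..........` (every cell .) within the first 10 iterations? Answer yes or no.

iteration 1: ..........
all cells are . at iteration 1

yes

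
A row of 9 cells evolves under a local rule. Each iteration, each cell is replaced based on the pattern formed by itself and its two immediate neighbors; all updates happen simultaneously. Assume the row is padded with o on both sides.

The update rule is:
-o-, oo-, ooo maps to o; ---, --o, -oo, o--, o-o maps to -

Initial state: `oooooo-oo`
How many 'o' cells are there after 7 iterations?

6

iteration 1: oooooo--o
iteration 2: oooooo---
iteration 3: oooooo---  (fixed point — unchanged through iteration 7)
count of o: 6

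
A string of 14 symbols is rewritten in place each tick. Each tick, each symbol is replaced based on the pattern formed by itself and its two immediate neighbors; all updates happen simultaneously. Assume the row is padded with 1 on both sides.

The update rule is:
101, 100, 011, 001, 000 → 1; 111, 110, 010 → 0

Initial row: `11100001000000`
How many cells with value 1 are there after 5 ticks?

00011110111111
11110001100000
00001111011111
11111000110000
00000111101111
count of 1: 8

8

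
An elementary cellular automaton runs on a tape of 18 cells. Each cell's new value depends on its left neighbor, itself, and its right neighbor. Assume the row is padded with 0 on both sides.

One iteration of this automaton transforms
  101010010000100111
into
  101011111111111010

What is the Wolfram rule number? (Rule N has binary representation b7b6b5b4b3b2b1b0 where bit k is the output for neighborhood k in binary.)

position 16: 111 → 1  (bit 7 = 1)
position 17: 110 → 0  (bit 6 = 0)
position 1: 101 → 0  (bit 5 = 0)
position 5: 100 → 1  (bit 4 = 1)
position 15: 011 → 0  (bit 3 = 0)
position 0: 010 → 1  (bit 2 = 1)
position 6: 001 → 1  (bit 1 = 1)
position 9: 000 → 1  (bit 0 = 1)
bits b7..b0 = 10010111 = 151

151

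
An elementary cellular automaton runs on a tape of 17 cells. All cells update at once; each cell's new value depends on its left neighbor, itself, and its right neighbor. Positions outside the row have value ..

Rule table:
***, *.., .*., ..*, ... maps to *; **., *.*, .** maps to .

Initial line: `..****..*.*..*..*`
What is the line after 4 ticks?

tick 1: **.**.***.*******
tick 2: .......*...*****.
tick 3: ***********.***.*
tick 4: .*********...*..*

.*********...*..*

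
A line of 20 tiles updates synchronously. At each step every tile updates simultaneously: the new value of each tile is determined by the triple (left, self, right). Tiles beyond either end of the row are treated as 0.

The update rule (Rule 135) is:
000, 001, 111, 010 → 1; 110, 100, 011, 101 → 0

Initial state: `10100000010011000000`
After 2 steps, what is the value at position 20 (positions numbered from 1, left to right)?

step 1: 10101111110100011111
step 2: 10100111100101101110
position 20 holds 0

0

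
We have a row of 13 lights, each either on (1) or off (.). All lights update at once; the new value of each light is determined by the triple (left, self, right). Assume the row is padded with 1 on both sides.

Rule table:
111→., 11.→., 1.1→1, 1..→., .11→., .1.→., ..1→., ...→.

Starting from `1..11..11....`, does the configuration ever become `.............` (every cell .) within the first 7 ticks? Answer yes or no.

yes

.............
all cells are . at tick 1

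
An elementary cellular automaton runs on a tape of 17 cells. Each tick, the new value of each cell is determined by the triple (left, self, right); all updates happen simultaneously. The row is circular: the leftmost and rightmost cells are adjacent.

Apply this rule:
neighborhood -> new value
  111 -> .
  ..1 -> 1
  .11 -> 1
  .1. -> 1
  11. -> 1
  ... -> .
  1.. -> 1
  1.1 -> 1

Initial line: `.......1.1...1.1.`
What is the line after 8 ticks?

.1111....11.11...

......11111.11111
1....11...111...1
11..1111.11.11.11
.1111..111111111.
11..1111.......11
.1111..11.....11.
11..111111...1111
.1111....11.11...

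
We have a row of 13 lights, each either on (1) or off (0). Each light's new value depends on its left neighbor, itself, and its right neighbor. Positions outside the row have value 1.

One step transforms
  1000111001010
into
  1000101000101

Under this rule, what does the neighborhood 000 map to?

At position 2 the neighborhood is 000; the next row has 0 there.

0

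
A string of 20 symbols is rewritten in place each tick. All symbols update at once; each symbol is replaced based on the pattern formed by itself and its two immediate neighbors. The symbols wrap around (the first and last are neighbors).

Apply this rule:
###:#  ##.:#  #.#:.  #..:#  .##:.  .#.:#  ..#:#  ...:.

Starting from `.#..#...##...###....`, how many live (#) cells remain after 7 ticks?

14

######.#.##.#.###...
.#####.#..#.#..###.#
..####.####.###.##.#
##.###..###..##..#.#
##..####.####.####..
.###.###..###..#####
..##..####.####.####
count of #: 14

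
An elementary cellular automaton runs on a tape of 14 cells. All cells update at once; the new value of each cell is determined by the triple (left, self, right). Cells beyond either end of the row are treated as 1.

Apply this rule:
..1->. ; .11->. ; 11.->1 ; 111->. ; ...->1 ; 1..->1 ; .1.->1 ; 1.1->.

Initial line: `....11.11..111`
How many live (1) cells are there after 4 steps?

step 1: 111..1..11....
step 2: ..11.11..1111.
step 3: 1..1..11....1.
step 4: 11.11..1111.1.
count of 1: 9

9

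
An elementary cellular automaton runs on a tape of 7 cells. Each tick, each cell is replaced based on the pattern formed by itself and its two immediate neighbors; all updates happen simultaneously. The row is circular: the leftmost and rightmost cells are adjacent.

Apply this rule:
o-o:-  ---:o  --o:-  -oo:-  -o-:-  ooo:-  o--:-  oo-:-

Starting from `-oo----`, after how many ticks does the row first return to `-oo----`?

2

----ooo
-oo----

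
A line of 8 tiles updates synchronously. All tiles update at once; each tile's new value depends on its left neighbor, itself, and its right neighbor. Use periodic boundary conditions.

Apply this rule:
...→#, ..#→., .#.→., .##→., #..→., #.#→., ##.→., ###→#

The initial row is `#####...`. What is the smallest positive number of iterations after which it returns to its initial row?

6

iteration 1: .###..#.
iteration 2: ..#.....
iteration 3: #...####
iteration 4: ..#..###
iteration 5: ......#.
iteration 6: #####...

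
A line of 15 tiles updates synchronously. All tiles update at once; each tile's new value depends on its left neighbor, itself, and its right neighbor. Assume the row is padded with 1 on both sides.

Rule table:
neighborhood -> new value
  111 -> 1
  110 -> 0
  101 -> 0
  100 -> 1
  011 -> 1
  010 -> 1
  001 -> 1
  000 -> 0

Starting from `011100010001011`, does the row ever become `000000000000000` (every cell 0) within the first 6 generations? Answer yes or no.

011010111011011
010010110010011
011110101111111
011100101111111
011011101111111
010011001111111
generation 6 is 010011001111111, still not uniform 0

no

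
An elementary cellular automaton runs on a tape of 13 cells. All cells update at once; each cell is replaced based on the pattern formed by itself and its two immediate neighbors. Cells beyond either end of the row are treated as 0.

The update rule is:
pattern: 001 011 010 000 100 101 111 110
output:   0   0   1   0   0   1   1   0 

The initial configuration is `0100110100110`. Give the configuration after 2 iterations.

0100000000000

0100001100000
0100000000000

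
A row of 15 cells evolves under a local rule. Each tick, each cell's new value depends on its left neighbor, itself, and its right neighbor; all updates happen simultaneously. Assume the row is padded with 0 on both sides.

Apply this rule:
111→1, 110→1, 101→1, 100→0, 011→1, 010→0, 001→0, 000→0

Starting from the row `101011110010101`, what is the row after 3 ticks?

001111110000000

tick 1: 010111110001010
tick 2: 001111110000100
tick 3: 001111110000000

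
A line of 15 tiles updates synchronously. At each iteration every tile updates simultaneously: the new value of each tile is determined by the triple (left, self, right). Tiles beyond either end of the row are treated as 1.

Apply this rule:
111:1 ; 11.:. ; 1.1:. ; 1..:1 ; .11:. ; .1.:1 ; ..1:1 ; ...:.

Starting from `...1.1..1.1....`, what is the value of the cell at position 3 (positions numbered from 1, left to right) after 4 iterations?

.

1.11.1111.11..1
......11....11.
1....1..1..1...
.1..111111111.1
position 3 holds .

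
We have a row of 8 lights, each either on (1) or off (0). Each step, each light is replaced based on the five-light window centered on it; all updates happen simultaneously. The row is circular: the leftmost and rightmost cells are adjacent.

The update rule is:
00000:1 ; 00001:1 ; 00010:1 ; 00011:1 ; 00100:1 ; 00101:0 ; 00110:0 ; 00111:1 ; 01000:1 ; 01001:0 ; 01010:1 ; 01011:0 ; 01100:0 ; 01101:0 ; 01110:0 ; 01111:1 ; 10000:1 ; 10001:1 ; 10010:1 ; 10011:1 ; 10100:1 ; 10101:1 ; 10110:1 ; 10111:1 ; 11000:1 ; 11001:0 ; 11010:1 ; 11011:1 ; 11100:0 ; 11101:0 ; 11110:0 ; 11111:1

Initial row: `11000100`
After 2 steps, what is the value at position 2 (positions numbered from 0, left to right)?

1

00111101
01110011
position 2 holds 1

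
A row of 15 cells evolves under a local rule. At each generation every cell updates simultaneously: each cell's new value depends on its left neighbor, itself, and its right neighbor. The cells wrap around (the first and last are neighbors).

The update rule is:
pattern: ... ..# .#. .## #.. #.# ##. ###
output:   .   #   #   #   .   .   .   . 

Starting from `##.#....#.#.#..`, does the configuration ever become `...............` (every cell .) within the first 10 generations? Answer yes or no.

generation 1: #..#...##.#.#.#
generation 2: ..##..##..#.#.#
generation 3: .##..##..##.#.#
generation 4: .#..##..##..#.#
generation 5: .#.##..##..##.#
generation 6: .#.#..##..##..#
generation 7: .#.#.##..##..##
generation 8: .#.#.#..##..##.
generation 9: ##.#.#.##..##..
generation 10: #..#.#.#..##..#
generation 10 is #..#.#.#..##..#, still not uniform .

no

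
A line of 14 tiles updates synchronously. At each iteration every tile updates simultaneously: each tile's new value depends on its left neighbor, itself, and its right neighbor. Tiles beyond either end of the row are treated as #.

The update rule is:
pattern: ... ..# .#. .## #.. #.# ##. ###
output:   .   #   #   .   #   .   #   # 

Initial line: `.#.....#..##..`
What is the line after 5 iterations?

iteration 1: .##...####.###
iteration 2: ..##.#.###..##
iteration 3: ##.#.#..####.#
iteration 4: ##.#.###.###..
iteration 5: ##.#..##..####

##.#..##..####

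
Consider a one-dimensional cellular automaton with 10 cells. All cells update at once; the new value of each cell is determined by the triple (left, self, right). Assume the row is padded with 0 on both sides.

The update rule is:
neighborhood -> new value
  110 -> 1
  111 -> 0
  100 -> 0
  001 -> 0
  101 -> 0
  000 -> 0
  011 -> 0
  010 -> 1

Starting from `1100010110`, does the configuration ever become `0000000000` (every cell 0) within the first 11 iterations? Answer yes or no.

iteration 1: 0100010010
iteration 2: 0100010010  (fixed point — unchanged through iteration 11)
iteration 11 is 0100010010, still not uniform 0

no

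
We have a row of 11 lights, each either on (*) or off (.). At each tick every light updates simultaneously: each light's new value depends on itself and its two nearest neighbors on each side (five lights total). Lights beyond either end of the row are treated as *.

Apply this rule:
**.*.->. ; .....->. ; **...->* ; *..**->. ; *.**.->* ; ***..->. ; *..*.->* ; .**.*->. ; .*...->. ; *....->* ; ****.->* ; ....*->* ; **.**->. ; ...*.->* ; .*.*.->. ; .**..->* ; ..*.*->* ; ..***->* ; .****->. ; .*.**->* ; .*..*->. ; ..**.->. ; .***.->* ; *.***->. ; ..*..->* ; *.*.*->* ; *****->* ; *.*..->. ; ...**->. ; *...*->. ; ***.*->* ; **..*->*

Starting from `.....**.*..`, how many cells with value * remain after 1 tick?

tick 1: **.*.......
count of *: 3

3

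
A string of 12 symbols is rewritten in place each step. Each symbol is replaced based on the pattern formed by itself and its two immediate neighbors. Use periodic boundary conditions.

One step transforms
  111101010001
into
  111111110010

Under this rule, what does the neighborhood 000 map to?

0

At position 9 the neighborhood is 000; the next row has 0 there.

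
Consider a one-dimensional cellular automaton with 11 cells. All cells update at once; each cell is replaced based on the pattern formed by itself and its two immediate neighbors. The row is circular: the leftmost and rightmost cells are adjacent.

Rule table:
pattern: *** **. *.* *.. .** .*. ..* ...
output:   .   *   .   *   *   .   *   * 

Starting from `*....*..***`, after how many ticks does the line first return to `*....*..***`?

tick 1: *****.***..
tick 2: *...*.*.***
tick 3: ****....*..
tick 4: *..*****.**
tick 5: ****...*.*.
tick 6: *..****....
tick 7: .***..*****
tick 8: .*.****...*
tick 9: ...*..****.
tick 10: ***.***..**
tick 11: ..*.*.****.
tick 12: **....*..**
tick 13: .*****.***.
tick 14: **...*.*.**
tick 15: .****....*.
tick 16: **..*****.*
tick 17: .****...*.*
tick 18: .*..****...
tick 19: *.***..****
tick 20: *.*.****...
tick 21: ....*..****
tick 22: ****.***..*
tick 23: ...*.*.****
tick 24: ***....*..*
tick 25: ..*****.***
tick 26: ***...*.*.*
tick 27: ..****....*
tick 28: ***..*****.
tick 29: *.****...*.
tick 30: ..*..****..
tick 31: **.***..***
tick 32: .*.*.****..
tick 33: *....*..***

33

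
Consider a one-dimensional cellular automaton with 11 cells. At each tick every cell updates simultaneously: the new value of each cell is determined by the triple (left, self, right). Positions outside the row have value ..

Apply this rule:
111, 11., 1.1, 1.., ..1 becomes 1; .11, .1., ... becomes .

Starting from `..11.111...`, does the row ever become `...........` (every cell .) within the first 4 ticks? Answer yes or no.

.1.11.111..
1.1.11.111.
.1.1.11.111
1.1.1.11.11
tick 4 is 1.1.1.11.11, still not uniform .

no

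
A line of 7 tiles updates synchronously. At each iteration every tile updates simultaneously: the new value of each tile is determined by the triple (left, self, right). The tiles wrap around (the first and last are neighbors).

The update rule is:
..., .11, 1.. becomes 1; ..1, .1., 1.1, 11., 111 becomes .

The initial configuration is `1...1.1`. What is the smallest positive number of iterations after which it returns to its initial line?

iteration 1: .11...1
iteration 2: .1.11..
iteration 3: ...1.11
iteration 4: 11...1.
iteration 5: 1.11...
iteration 6: ..1.11.
iteration 7: 1...1.1

7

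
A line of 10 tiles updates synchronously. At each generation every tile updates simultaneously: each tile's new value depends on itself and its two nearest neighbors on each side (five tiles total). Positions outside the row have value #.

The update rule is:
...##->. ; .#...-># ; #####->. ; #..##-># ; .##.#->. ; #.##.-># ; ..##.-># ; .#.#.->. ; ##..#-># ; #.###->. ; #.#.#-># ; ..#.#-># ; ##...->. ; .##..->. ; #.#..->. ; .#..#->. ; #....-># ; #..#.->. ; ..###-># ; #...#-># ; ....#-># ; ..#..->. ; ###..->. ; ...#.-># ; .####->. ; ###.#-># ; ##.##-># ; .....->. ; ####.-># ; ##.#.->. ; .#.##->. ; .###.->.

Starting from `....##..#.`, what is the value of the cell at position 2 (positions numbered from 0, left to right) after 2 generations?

.##.#.#.#.
##..#.#.#.
position 2 holds .

.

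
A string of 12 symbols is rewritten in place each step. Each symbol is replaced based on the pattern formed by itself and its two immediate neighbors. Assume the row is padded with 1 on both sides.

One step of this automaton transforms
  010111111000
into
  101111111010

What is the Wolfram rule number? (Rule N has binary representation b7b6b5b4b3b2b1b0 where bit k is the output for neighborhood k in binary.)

233

position 4: 111 → 1  (bit 7 = 1)
position 8: 110 → 1  (bit 6 = 1)
position 0: 101 → 1  (bit 5 = 1)
position 9: 100 → 0  (bit 4 = 0)
position 3: 011 → 1  (bit 3 = 1)
position 1: 010 → 0  (bit 2 = 0)
position 11: 001 → 0  (bit 1 = 0)
position 10: 000 → 1  (bit 0 = 1)
bits b7..b0 = 11101001 = 233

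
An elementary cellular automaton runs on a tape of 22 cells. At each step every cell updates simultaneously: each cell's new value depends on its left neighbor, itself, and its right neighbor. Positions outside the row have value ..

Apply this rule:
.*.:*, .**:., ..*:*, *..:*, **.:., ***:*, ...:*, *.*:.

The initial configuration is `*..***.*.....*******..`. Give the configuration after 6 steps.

***.*..******.*****.**
.*..***.****...***....
****.*...**.***.*.****
.**..****....*..*..**.
*..**.**.**********..*
***.......********.***

***.......********.***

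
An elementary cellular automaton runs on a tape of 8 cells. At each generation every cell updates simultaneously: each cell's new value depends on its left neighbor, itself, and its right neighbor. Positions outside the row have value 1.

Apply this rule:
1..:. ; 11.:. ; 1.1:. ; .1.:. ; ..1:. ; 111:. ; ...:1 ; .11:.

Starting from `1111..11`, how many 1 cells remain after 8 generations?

6

........
.111111.
........  (repeats generation 1; period 2)
generation 8: .111111.
count of 1: 6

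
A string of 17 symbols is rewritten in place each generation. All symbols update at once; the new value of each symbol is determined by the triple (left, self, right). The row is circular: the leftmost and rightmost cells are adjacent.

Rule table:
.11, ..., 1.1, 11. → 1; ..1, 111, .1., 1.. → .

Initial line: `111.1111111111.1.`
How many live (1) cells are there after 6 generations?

10

1.111........11.1
111.1.111111.1111
..11.11....111...
1.11111.11.1.1.11
111...11111.1.11.
1.1.1.1...11.1111
count of 1: 10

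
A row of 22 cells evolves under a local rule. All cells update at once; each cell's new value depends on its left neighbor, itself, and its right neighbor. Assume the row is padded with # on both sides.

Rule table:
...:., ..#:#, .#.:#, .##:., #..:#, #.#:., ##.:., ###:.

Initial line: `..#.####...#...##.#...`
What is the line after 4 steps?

......#####.###.#..##.

###.....#.###.#...##.#
...#...##.....##.#....
#.###.#..#...#...##..#
......#####.###.#..##.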